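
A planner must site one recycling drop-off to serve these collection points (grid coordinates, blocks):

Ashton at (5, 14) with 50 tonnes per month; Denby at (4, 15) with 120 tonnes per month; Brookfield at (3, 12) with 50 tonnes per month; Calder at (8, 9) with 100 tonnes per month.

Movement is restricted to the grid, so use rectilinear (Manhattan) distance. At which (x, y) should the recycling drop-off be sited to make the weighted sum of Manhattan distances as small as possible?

Manhattan distance separates: Σwᵢ(|x−xᵢ|+|y−yᵢ|) = Σwᵢ|x−xᵢ| + Σwᵢ|y−yᵢ|, so x and y are optimised independently as 1-D weighted medians.
Total weight W = 320; half = 160.
x-coordinate, sorted with cumulative weight:
  x=3 (Brookfield, w=50) cum 50
  x=4 (Denby, w=120) cum 170  ← median
  x=5 (Ashton, w=50) cum 220
  x=8 (Calder, w=100) cum 320
⇒ x* = 4
y-coordinate, sorted with cumulative weight:
  y=9 (Calder, w=100) cum 100
  y=12 (Brookfield, w=50) cum 150
  y=14 (Ashton, w=50) cum 200  ← median
  y=15 (Denby, w=120) cum 320
⇒ y* = 14

(4, 14)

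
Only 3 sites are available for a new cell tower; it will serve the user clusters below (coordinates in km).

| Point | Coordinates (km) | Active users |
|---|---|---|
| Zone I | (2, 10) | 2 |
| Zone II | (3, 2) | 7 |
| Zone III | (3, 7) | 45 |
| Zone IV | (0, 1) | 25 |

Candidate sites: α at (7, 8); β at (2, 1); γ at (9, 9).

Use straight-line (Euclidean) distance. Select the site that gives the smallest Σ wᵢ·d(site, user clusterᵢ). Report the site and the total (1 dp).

β, total 351.6 km

Total weighted distance at each candidate:
  α (7, 8): total = 494.3
  β (2, 1): total = 351.6
  γ (9, 9): total = 664.3
Minimum is at β with total 351.6 km.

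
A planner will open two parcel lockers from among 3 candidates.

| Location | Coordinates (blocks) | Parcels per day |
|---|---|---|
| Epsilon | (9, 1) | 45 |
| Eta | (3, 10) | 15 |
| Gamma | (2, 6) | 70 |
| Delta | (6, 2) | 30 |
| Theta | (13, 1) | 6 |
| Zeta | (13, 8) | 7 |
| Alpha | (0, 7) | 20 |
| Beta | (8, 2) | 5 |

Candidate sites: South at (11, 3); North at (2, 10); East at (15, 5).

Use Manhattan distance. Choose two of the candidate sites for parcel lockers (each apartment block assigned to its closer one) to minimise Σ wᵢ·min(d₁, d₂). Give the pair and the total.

Evaluate every pair (each demand assigned to the nearer of the two):
  {South, North}: total = 848
  {North, East}: total = 1326
  {South, East}: total = 1804
Best pair: {South, North} with total 848.

{South, North}, total 848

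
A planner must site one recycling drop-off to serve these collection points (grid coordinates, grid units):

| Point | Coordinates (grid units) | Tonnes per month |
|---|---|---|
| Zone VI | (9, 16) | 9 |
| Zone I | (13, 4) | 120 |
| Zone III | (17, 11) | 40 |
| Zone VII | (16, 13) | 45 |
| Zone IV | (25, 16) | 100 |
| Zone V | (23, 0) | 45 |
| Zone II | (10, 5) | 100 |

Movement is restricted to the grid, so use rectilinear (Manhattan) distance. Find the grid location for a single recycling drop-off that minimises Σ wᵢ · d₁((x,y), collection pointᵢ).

(16, 5)

Manhattan distance separates: Σwᵢ(|x−xᵢ|+|y−yᵢ|) = Σwᵢ|x−xᵢ| + Σwᵢ|y−yᵢ|, so x and y are optimised independently as 1-D weighted medians.
Total weight W = 459; half = 229.5.
x-coordinate, sorted with cumulative weight:
  x=9 (Zone VI, w=9) cum 9
  x=10 (Zone II, w=100) cum 109
  x=13 (Zone I, w=120) cum 229
  x=16 (Zone VII, w=45) cum 274  ← median
  x=17 (Zone III, w=40) cum 314
  x=23 (Zone V, w=45) cum 359
  x=25 (Zone IV, w=100) cum 459
⇒ x* = 16
y-coordinate, sorted with cumulative weight:
  y=0 (Zone V, w=45) cum 45
  y=4 (Zone I, w=120) cum 165
  y=5 (Zone II, w=100) cum 265  ← median
  y=11 (Zone III, w=40) cum 305
  y=13 (Zone VII, w=45) cum 350
  y=16 (Zone VI, w=9) cum 359
  y=16 (Zone IV, w=100) cum 459
⇒ y* = 5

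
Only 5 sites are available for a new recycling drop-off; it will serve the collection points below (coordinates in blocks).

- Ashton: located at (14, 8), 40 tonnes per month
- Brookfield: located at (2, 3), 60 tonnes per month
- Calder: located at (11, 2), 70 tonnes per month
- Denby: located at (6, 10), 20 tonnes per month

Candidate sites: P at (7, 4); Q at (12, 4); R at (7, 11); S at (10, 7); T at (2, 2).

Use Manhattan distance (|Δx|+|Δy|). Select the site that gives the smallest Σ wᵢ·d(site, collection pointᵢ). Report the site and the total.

Total weighted distance at each candidate:
  P (7, 4): total = 1360
  Q (12, 4): total = 1350
  R (7, 11): total = 2130
  S (10, 7): total = 1480
  T (2, 2): total = 1650
Minimum is at Q with total 1350 blocks.

Q, total 1350 blocks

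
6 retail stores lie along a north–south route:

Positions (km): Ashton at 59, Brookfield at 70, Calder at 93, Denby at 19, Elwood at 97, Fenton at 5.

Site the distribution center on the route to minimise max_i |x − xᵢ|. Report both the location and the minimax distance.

location 51, max distance 46

The 1-center on a line is the midpoint of the two extreme points: leftmost at 5, rightmost at 97.
Optimal location = (5 + 97)/2 = 51; maximum distance = (97 − 5)/2 = 46.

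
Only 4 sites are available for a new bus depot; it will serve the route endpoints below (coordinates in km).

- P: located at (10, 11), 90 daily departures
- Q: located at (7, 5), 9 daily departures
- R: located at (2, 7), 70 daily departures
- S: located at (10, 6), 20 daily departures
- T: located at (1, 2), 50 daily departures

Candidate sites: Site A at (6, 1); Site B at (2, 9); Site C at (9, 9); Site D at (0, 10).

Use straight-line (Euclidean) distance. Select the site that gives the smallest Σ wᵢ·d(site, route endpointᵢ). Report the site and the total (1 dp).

Total weighted distance at each candidate:
  Site A (6, 1): total = 1894.2
  Site B (2, 9): total = 1464.2
  Site C (9, 9): total = 1345.9
  Site D (0, 10): total = 1852.8
Minimum is at Site C with total 1345.9 km.

Site C, total 1345.9 km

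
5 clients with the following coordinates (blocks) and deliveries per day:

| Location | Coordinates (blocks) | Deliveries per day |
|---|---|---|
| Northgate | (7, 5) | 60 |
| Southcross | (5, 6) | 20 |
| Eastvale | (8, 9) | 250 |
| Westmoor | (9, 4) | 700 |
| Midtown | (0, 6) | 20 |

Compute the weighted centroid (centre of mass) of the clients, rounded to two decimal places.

The minimiser of Σwᵢ‖p−pᵢ‖² is the weighted centroid p* = (Σwᵢpᵢ)/(Σwᵢ).
Σwᵢ = 1050.
Σwᵢxᵢ = 60·7 + 20·5 + 250·8 + 700·9 + 20·0 = 8820.
Σwᵢyᵢ = 60·5 + 20·6 + 250·9 + 700·4 + 20·6 = 5590.
x* = 8820/1050 = 8.40, y* = 5590/1050 = 5.32.

(8.40, 5.32)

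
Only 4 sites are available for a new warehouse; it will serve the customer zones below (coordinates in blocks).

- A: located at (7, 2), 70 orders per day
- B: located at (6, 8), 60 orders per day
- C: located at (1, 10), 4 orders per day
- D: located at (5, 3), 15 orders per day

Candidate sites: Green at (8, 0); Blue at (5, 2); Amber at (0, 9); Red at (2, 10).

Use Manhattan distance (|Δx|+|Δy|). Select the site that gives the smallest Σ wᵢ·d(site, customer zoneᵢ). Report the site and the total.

Blue, total 623 blocks

Total weighted distance at each candidate:
  Green (8, 0): total = 968
  Blue (5, 2): total = 623
  Amber (0, 9): total = 1573
  Red (2, 10): total = 1424
Minimum is at Blue with total 623 blocks.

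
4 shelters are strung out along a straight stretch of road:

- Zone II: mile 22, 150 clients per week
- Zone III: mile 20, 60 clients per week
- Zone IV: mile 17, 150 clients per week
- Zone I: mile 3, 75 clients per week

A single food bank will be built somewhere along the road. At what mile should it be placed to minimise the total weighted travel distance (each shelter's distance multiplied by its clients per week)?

x = 17

For a sum of weighted absolute distances on a line, the optimum is the weighted median (not the mean). Total weight W = 435; half-weight = 217.5.
Sort by position and accumulate weight:
  mile 3 (Zone I, w=75) → cum 75
  mile 17 (Zone IV, w=150) → cum 225  ≥ 217.5 → median here
  mile 20 (Zone III, w=60) → cum 285
  mile 22 (Zone II, w=150) → cum 435
Optimal location: mile 17.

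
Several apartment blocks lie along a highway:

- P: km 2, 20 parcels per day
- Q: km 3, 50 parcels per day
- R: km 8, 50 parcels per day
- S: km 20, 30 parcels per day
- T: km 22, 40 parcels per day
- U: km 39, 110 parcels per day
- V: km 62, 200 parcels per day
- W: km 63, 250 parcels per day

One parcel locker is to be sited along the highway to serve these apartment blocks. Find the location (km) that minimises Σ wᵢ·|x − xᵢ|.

For a sum of weighted absolute distances on a line, the optimum is the weighted median (not the mean). Total weight W = 750; half-weight = 375.
Sort by position and accumulate weight:
  km 2 (P, w=20) → cum 20
  km 3 (Q, w=50) → cum 70
  km 8 (R, w=50) → cum 120
  km 20 (S, w=30) → cum 150
  km 22 (T, w=40) → cum 190
  km 39 (U, w=110) → cum 300
  km 62 (V, w=200) → cum 500  ≥ 375 → median here
  km 63 (W, w=250) → cum 750
Optimal location: km 62.

x = 62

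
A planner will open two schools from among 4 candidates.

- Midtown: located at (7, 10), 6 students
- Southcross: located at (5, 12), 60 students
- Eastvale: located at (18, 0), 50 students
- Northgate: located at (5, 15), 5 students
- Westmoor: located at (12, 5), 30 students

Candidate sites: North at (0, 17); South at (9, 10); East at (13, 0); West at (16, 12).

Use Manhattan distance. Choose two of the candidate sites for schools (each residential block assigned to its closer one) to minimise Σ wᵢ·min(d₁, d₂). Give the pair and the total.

Evaluate every pair (each demand assigned to the nearer of the two):
  {South, East}: total = 847
  {North, East}: total = 1149
  {East, West}: total = 1226
  {South, West}: total = 1357
  {North, South}: total = 1597
  {North, West}: total = 1731
Best pair: {South, East} with total 847.

{South, East}, total 847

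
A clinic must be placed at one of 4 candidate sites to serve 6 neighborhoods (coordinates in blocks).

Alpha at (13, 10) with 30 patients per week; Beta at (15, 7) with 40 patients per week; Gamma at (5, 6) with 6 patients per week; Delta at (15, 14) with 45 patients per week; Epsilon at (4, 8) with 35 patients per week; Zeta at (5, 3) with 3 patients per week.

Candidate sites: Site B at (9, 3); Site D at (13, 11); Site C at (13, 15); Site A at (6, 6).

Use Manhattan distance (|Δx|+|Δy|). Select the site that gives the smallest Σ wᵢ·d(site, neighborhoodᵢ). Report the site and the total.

Site D, total 1041 blocks

Total weighted distance at each candidate:
  Site B (9, 3): total = 1899
  Site D (13, 11): total = 1041
  Site C (13, 15): total = 1407
  Site A (6, 6): total = 1653
Minimum is at Site D with total 1041 blocks.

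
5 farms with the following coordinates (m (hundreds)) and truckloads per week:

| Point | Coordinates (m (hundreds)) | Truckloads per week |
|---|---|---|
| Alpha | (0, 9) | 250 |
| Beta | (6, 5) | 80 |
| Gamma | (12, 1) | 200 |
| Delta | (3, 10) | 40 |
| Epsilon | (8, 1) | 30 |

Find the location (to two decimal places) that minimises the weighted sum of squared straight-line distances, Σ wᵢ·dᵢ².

The minimiser of Σwᵢ‖p−pᵢ‖² is the weighted centroid p* = (Σwᵢpᵢ)/(Σwᵢ).
Σwᵢ = 600.
Σwᵢxᵢ = 250·0 + 80·6 + 200·12 + 40·3 + 30·8 = 3240.
Σwᵢyᵢ = 250·9 + 80·5 + 200·1 + 40·10 + 30·1 = 3280.
x* = 3240/600 = 5.40, y* = 3280/600 = 5.47.

(5.40, 5.47)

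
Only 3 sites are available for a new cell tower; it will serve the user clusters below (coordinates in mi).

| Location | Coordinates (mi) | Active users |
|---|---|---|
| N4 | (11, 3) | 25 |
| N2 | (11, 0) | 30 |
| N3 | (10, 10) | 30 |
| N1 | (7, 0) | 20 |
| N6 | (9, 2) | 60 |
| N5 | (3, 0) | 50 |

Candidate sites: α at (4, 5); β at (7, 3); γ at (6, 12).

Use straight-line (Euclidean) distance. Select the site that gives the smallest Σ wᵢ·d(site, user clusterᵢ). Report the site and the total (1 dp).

β, total 922.6 mi

Total weighted distance at each candidate:
  α (4, 5): total = 1395.8
  β (7, 3): total = 922.6
  γ (6, 12): total = 2267.3
Minimum is at β with total 922.6 mi.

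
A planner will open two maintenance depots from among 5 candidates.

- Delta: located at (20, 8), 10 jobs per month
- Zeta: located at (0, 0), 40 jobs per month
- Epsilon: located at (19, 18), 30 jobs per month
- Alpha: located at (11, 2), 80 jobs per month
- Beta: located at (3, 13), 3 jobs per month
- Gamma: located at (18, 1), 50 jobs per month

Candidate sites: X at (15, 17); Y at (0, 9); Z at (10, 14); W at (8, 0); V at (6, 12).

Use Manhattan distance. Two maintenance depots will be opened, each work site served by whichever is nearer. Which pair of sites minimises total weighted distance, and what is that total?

Evaluate every pair (each demand assigned to the nearer of the two):
  {X, W}: total = 1608
  {Z, W}: total = 1844
  {W, V}: total = 2032
  {Y, W}: total = 2331
  {Y, Z}: total = 3021
  {X, Y}: total = 3061
  {X, V}: total = 3172
  {X, Z}: total = 3264
  {Z, V}: total = 3372
  {Y, V}: total = 3472
Best pair: {X, W} with total 1608.

{X, W}, total 1608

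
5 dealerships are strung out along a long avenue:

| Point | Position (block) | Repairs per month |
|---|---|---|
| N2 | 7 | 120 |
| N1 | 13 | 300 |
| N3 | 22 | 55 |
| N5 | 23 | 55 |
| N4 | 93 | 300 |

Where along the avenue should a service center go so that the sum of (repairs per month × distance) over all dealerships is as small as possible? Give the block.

For a sum of weighted absolute distances on a line, the optimum is the weighted median (not the mean). Total weight W = 830; half-weight = 415.
Sort by position and accumulate weight:
  block 7 (N2, w=120) → cum 120
  block 13 (N1, w=300) → cum 420  ≥ 415 → median here
  block 22 (N3, w=55) → cum 475
  block 23 (N5, w=55) → cum 530
  block 93 (N4, w=300) → cum 830
Optimal location: block 13.

x = 13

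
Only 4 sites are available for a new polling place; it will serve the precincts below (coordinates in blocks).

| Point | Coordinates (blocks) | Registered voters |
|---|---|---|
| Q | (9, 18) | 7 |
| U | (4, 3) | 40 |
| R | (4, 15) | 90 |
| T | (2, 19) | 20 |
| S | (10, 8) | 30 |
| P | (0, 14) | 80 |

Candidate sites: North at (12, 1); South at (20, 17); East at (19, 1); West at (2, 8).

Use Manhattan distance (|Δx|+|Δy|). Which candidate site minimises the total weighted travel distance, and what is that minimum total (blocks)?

Total weighted distance at each candidate:
  North (12, 1): total = 5350
  South (20, 17): total = 5714
  East (19, 1): total = 7219
  West (2, 8): total = 2309
Minimum is at West with total 2309 blocks.

West, total 2309 blocks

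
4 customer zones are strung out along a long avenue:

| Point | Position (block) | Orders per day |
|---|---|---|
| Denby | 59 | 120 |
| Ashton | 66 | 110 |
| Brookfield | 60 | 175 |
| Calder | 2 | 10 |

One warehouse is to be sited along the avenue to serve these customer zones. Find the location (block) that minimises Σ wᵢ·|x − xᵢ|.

For a sum of weighted absolute distances on a line, the optimum is the weighted median (not the mean). Total weight W = 415; half-weight = 207.5.
Sort by position and accumulate weight:
  block 2 (Calder, w=10) → cum 10
  block 59 (Denby, w=120) → cum 130
  block 60 (Brookfield, w=175) → cum 305  ≥ 207.5 → median here
  block 66 (Ashton, w=110) → cum 415
Optimal location: block 60.

x = 60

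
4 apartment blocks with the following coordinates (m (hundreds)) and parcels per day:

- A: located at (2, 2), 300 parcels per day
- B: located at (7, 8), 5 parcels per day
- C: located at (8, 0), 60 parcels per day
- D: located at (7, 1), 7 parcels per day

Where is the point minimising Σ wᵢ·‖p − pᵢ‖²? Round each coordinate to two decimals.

The minimiser of Σwᵢ‖p−pᵢ‖² is the weighted centroid p* = (Σwᵢpᵢ)/(Σwᵢ).
Σwᵢ = 372.
Σwᵢxᵢ = 300·2 + 5·7 + 60·8 + 7·7 = 1164.
Σwᵢyᵢ = 300·2 + 5·8 + 60·0 + 7·1 = 647.
x* = 1164/372 = 3.13, y* = 647/372 = 1.74.

(3.13, 1.74)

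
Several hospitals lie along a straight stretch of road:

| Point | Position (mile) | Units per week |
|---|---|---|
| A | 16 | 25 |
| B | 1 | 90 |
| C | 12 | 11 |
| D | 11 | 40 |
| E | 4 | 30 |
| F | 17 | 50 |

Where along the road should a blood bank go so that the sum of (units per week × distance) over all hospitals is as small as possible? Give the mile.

x = 11

For a sum of weighted absolute distances on a line, the optimum is the weighted median (not the mean). Total weight W = 246; half-weight = 123.
Sort by position and accumulate weight:
  mile 1 (B, w=90) → cum 90
  mile 4 (E, w=30) → cum 120
  mile 11 (D, w=40) → cum 160  ≥ 123 → median here
  mile 12 (C, w=11) → cum 171
  mile 16 (A, w=25) → cum 196
  mile 17 (F, w=50) → cum 246
Optimal location: mile 11.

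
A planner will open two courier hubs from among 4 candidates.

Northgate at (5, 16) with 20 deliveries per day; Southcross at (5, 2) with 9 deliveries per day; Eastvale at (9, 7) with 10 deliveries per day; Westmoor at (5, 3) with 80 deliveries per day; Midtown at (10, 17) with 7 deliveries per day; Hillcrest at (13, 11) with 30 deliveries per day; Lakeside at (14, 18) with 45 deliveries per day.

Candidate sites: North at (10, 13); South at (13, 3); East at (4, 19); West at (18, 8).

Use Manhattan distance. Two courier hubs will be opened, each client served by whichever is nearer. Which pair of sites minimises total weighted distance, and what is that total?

{North, South}, total 1534

Evaluate every pair (each demand assigned to the nearer of the two):
  {North, South}: total = 1534
  {South, East}: total = 1672
  {North, East}: total = 2077
  {North, West}: total = 2157
  {South, West}: total = 2210
  {East, West}: total = 2493
Best pair: {North, South} with total 1534.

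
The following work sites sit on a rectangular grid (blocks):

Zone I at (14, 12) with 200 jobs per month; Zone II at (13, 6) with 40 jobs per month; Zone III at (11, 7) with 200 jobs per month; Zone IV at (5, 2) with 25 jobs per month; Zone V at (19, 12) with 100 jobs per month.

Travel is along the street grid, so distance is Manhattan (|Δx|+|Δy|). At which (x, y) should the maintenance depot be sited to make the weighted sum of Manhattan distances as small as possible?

(14, 12)

Manhattan distance separates: Σwᵢ(|x−xᵢ|+|y−yᵢ|) = Σwᵢ|x−xᵢ| + Σwᵢ|y−yᵢ|, so x and y are optimised independently as 1-D weighted medians.
Total weight W = 565; half = 282.5.
x-coordinate, sorted with cumulative weight:
  x=5 (Zone IV, w=25) cum 25
  x=11 (Zone III, w=200) cum 225
  x=13 (Zone II, w=40) cum 265
  x=14 (Zone I, w=200) cum 465  ← median
  x=19 (Zone V, w=100) cum 565
⇒ x* = 14
y-coordinate, sorted with cumulative weight:
  y=2 (Zone IV, w=25) cum 25
  y=6 (Zone II, w=40) cum 65
  y=7 (Zone III, w=200) cum 265
  y=12 (Zone I, w=200) cum 465  ← median
  y=12 (Zone V, w=100) cum 565
⇒ y* = 12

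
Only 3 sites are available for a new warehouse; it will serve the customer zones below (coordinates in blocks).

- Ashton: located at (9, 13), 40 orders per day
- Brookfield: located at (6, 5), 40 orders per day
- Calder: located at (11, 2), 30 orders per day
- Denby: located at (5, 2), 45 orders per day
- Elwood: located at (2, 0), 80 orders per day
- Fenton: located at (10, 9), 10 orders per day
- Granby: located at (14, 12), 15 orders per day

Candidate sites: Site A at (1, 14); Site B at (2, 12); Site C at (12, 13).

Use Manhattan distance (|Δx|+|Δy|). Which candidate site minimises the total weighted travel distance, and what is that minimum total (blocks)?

Total weighted distance at each candidate:
  Site A (1, 14): total = 3865
  Site B (2, 12): total = 3165
  Site C (12, 13): total = 3795
Minimum is at Site B with total 3165 blocks.

Site B, total 3165 blocks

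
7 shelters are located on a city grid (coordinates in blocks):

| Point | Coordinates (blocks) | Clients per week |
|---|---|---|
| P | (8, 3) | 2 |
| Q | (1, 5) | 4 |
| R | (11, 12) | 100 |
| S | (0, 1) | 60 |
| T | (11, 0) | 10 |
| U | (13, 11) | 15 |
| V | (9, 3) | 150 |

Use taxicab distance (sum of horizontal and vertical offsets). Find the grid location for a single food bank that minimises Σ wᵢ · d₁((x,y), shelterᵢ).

Manhattan distance separates: Σwᵢ(|x−xᵢ|+|y−yᵢ|) = Σwᵢ|x−xᵢ| + Σwᵢ|y−yᵢ|, so x and y are optimised independently as 1-D weighted medians.
Total weight W = 341; half = 170.5.
x-coordinate, sorted with cumulative weight:
  x=0 (S, w=60) cum 60
  x=1 (Q, w=4) cum 64
  x=8 (P, w=2) cum 66
  x=9 (V, w=150) cum 216  ← median
  x=11 (R, w=100) cum 316
  x=11 (T, w=10) cum 326
  x=13 (U, w=15) cum 341
⇒ x* = 9
y-coordinate, sorted with cumulative weight:
  y=0 (T, w=10) cum 10
  y=1 (S, w=60) cum 70
  y=3 (P, w=2) cum 72
  y=3 (V, w=150) cum 222  ← median
  y=5 (Q, w=4) cum 226
  y=11 (U, w=15) cum 241
  y=12 (R, w=100) cum 341
⇒ y* = 3

(9, 3)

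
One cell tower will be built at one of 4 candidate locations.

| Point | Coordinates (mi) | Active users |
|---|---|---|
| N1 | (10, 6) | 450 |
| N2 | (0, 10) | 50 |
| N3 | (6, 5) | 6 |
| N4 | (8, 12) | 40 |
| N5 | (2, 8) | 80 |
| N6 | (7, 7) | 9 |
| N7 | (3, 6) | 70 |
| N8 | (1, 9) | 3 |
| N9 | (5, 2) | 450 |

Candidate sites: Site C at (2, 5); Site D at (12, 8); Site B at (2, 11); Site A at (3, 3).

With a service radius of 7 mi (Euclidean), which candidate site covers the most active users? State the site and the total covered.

Site C, covering 668

Coverage radius r = 7 mi; a point is covered iff (Δx)²+(Δy)² ≤ 7² = 49.
  Site C (2, 5): covers {N2, N3, N5, N6, N7, N8, N9} → 668
  Site D (12, 8): covers {N1, N3, N4, N6} → 505
  Site B (2, 11): covers {N2, N4, N5, N6, N7, N8} → 252
  Site A (3, 3): covers {N3, N5, N6, N7, N8, N9} → 618
Maximum coverage at Site C: 668 active users.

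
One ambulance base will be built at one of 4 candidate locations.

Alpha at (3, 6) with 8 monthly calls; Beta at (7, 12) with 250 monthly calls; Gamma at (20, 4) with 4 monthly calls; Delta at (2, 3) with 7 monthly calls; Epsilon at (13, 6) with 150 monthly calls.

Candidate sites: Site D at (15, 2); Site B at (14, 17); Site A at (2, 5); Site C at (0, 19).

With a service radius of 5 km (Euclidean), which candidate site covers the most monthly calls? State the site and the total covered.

Site D, covering 150

Coverage radius r = 5 km; a point is covered iff (Δx)²+(Δy)² ≤ 5² = 25.
  Site D (15, 2): covers {Epsilon} → 150
  Site B (14, 17): covers {none} → 0
  Site A (2, 5): covers {Alpha, Delta} → 15
  Site C (0, 19): covers {none} → 0
Maximum coverage at Site D: 150 monthly calls.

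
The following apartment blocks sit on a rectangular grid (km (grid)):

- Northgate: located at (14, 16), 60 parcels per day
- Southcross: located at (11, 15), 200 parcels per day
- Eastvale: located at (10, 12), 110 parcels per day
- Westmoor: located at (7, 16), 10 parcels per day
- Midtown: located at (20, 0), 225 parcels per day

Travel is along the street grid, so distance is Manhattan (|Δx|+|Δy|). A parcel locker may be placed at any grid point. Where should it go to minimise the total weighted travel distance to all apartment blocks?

(11, 12)

Manhattan distance separates: Σwᵢ(|x−xᵢ|+|y−yᵢ|) = Σwᵢ|x−xᵢ| + Σwᵢ|y−yᵢ|, so x and y are optimised independently as 1-D weighted medians.
Total weight W = 605; half = 302.5.
x-coordinate, sorted with cumulative weight:
  x=7 (Westmoor, w=10) cum 10
  x=10 (Eastvale, w=110) cum 120
  x=11 (Southcross, w=200) cum 320  ← median
  x=14 (Northgate, w=60) cum 380
  x=20 (Midtown, w=225) cum 605
⇒ x* = 11
y-coordinate, sorted with cumulative weight:
  y=0 (Midtown, w=225) cum 225
  y=12 (Eastvale, w=110) cum 335  ← median
  y=15 (Southcross, w=200) cum 535
  y=16 (Northgate, w=60) cum 595
  y=16 (Westmoor, w=10) cum 605
⇒ y* = 12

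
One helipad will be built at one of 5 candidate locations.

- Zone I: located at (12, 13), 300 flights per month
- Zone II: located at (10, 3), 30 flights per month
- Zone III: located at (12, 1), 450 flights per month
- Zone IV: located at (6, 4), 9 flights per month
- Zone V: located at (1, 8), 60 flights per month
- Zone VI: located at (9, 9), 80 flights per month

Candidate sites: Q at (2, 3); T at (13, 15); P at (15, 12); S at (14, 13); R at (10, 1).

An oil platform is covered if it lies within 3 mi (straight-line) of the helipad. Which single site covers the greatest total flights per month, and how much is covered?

Coverage radius r = 3 mi; a point is covered iff (Δx)²+(Δy)² ≤ 3² = 9.
  Q (2, 3): covers {none} → 0
  T (13, 15): covers {Zone I} → 300
  P (15, 12): covers {none} → 0
  S (14, 13): covers {Zone I} → 300
  R (10, 1): covers {Zone II, Zone III} → 480
Maximum coverage at R: 480 flights per month.

R, covering 480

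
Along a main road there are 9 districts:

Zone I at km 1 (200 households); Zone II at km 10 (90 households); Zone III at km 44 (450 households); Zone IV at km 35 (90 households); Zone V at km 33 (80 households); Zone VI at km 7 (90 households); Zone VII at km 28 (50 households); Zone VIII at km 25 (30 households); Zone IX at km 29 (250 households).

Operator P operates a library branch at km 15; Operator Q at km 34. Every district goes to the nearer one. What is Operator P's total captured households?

380

The indifferent point is the midpoint (15+34)/2 = 24.5; districts left of it (closer to Operator P at 15) go to Operator P, those right go to Operator Q.
  Zone I at 1 (w=200) → Operator P
  Zone VI at 7 (w=90) → Operator P
  Zone II at 10 (w=90) → Operator P
  Zone VIII at 25 (w=30) → Operator Q
  Zone VII at 28 (w=50) → Operator Q
  Zone IX at 29 (w=250) → Operator Q
  Zone V at 33 (w=80) → Operator Q
  Zone IV at 35 (w=90) → Operator Q
  Zone III at 44 (w=450) → Operator Q
Operator P captures 380; Operator Q captures 950.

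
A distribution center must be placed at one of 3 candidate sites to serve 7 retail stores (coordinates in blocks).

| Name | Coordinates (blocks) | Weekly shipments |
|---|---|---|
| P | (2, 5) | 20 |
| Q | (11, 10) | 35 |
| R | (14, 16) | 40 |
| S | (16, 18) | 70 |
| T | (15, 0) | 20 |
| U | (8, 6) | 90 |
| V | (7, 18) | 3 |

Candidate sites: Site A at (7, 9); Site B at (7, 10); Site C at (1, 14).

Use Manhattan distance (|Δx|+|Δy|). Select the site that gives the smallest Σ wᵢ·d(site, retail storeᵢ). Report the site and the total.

Site B, total 2884 blocks

Total weighted distance at each candidate:
  Site A (7, 9): total = 2902
  Site B (7, 10): total = 2884
  Site C (1, 14): total = 4560
Minimum is at Site B with total 2884 blocks.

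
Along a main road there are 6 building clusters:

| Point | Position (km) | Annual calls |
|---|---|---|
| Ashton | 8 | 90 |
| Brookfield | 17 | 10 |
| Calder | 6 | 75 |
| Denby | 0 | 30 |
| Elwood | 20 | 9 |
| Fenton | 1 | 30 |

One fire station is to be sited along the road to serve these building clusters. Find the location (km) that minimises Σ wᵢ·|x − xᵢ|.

For a sum of weighted absolute distances on a line, the optimum is the weighted median (not the mean). Total weight W = 244; half-weight = 122.
Sort by position and accumulate weight:
  km 0 (Denby, w=30) → cum 30
  km 1 (Fenton, w=30) → cum 60
  km 6 (Calder, w=75) → cum 135  ≥ 122 → median here
  km 8 (Ashton, w=90) → cum 225
  km 17 (Brookfield, w=10) → cum 235
  km 20 (Elwood, w=9) → cum 244
Optimal location: km 6.

x = 6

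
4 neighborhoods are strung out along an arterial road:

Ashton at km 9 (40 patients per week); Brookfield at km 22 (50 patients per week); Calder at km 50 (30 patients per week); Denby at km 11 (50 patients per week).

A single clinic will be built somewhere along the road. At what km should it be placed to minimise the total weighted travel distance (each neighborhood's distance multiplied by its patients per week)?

x = 11

For a sum of weighted absolute distances on a line, the optimum is the weighted median (not the mean). Total weight W = 170; half-weight = 85.
Sort by position and accumulate weight:
  km 9 (Ashton, w=40) → cum 40
  km 11 (Denby, w=50) → cum 90  ≥ 85 → median here
  km 22 (Brookfield, w=50) → cum 140
  km 50 (Calder, w=30) → cum 170
Optimal location: km 11.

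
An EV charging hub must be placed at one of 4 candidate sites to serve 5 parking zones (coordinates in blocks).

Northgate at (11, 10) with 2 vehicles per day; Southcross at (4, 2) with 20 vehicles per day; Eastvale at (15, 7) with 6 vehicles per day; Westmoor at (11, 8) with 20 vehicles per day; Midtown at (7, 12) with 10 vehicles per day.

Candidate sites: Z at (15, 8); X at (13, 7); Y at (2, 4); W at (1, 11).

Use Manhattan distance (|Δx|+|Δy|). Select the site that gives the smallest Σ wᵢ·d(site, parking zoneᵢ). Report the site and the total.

Total weighted distance at each candidate:
  Z (15, 8): total = 558
  X (13, 7): total = 472
  Y (2, 4): total = 596
  W (1, 11): total = 700
Minimum is at X with total 472 blocks.

X, total 472 blocks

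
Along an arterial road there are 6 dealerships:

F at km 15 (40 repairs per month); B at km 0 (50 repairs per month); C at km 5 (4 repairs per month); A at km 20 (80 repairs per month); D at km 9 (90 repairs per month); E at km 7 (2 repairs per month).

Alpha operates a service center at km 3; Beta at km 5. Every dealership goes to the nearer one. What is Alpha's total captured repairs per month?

The indifferent point is the midpoint (3+5)/2 = 4; dealerships left of it (closer to Alpha at 3) go to Alpha, those right go to Beta.
  B at 0 (w=50) → Alpha
  C at 5 (w=4) → Beta
  E at 7 (w=2) → Beta
  D at 9 (w=90) → Beta
  F at 15 (w=40) → Beta
  A at 20 (w=80) → Beta
Alpha captures 50; Beta captures 216.

50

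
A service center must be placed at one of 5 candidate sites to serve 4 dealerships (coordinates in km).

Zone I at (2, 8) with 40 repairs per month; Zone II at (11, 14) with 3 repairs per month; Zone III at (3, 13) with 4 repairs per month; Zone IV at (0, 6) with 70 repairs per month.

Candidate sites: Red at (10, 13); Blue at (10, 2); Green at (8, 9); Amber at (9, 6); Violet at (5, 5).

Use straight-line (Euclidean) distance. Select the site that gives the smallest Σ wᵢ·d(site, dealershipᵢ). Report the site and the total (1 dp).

Total weighted distance at each candidate:
  Red (10, 13): total = 1264.1
  Blue (10, 2): total = 1242.2
  Green (8, 9): total = 884.5
  Amber (9, 6): total = 982.8
  Violet (5, 5): total = 592.1
Minimum is at Violet with total 592.1 km.

Violet, total 592.1 km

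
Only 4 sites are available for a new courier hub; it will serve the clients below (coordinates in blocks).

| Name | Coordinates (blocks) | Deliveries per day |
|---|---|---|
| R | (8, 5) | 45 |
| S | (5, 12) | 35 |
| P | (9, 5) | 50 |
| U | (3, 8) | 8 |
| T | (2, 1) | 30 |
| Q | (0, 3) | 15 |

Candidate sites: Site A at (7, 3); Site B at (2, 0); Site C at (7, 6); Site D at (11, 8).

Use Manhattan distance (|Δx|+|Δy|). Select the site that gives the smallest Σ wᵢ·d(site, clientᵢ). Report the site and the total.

Total weighted distance at each candidate:
  Site A (7, 3): total = 1107
  Site B (2, 0): total = 1797
  Site C (7, 6): total = 1018
  Site D (11, 8): total = 1654
Minimum is at Site C with total 1018 blocks.

Site C, total 1018 blocks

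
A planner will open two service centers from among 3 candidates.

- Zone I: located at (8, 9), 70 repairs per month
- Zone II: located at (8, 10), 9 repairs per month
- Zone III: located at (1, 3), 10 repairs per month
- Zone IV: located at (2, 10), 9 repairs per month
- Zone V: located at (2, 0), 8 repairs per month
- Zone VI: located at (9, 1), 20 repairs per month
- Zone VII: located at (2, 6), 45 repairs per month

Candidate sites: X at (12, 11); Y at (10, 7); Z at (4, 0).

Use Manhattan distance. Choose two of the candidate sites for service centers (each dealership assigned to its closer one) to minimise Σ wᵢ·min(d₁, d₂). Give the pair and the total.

Evaluate every pair (each demand assigned to the nearer of the two):
  {Y, Z}: total = 980
  {X, Z}: total = 1120
  {X, Y}: total = 1219
Best pair: {Y, Z} with total 980.

{Y, Z}, total 980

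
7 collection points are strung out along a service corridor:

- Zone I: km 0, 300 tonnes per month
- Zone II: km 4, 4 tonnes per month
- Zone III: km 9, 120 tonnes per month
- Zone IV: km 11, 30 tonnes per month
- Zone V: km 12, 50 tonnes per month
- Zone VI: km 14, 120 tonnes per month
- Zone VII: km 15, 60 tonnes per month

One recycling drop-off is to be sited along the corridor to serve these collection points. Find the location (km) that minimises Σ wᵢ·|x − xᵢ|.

x = 9

For a sum of weighted absolute distances on a line, the optimum is the weighted median (not the mean). Total weight W = 684; half-weight = 342.
Sort by position and accumulate weight:
  km 0 (Zone I, w=300) → cum 300
  km 4 (Zone II, w=4) → cum 304
  km 9 (Zone III, w=120) → cum 424  ≥ 342 → median here
  km 11 (Zone IV, w=30) → cum 454
  km 12 (Zone V, w=50) → cum 504
  km 14 (Zone VI, w=120) → cum 624
  km 15 (Zone VII, w=60) → cum 684
Optimal location: km 9.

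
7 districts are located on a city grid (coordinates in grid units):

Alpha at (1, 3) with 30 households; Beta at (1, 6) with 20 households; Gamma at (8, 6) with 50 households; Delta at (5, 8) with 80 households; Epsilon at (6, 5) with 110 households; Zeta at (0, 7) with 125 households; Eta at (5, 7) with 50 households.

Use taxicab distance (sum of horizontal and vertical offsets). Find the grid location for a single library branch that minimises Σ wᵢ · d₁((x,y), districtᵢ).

Manhattan distance separates: Σwᵢ(|x−xᵢ|+|y−yᵢ|) = Σwᵢ|x−xᵢ| + Σwᵢ|y−yᵢ|, so x and y are optimised independently as 1-D weighted medians.
Total weight W = 465; half = 232.5.
x-coordinate, sorted with cumulative weight:
  x=0 (Zeta, w=125) cum 125
  x=1 (Alpha, w=30) cum 155
  x=1 (Beta, w=20) cum 175
  x=5 (Delta, w=80) cum 255  ← median
  x=5 (Eta, w=50) cum 305
  x=6 (Epsilon, w=110) cum 415
  x=8 (Gamma, w=50) cum 465
⇒ x* = 5
y-coordinate, sorted with cumulative weight:
  y=3 (Alpha, w=30) cum 30
  y=5 (Epsilon, w=110) cum 140
  y=6 (Beta, w=20) cum 160
  y=6 (Gamma, w=50) cum 210
  y=7 (Zeta, w=125) cum 335  ← median
  y=7 (Eta, w=50) cum 385
  y=8 (Delta, w=80) cum 465
⇒ y* = 7

(5, 7)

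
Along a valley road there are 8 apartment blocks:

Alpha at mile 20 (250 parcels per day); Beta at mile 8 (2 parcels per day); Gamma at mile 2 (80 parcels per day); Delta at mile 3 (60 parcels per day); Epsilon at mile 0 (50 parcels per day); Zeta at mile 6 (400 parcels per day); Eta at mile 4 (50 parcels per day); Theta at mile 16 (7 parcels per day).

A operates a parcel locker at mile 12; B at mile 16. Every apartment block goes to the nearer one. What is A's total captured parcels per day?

The indifferent point is the midpoint (12+16)/2 = 14; apartment blocks left of it (closer to A at 12) go to A, those right go to B.
  Epsilon at 0 (w=50) → A
  Gamma at 2 (w=80) → A
  Delta at 3 (w=60) → A
  Eta at 4 (w=50) → A
  Zeta at 6 (w=400) → A
  Beta at 8 (w=2) → A
  Theta at 16 (w=7) → B
  Alpha at 20 (w=250) → B
A captures 642; B captures 257.

642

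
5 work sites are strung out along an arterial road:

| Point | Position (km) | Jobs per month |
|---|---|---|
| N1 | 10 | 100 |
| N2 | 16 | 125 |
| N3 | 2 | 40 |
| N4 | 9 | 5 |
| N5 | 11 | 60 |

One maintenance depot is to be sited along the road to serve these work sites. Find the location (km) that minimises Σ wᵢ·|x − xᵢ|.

x = 11

For a sum of weighted absolute distances on a line, the optimum is the weighted median (not the mean). Total weight W = 330; half-weight = 165.
Sort by position and accumulate weight:
  km 2 (N3, w=40) → cum 40
  km 9 (N4, w=5) → cum 45
  km 10 (N1, w=100) → cum 145
  km 11 (N5, w=60) → cum 205  ≥ 165 → median here
  km 16 (N2, w=125) → cum 330
Optimal location: km 11.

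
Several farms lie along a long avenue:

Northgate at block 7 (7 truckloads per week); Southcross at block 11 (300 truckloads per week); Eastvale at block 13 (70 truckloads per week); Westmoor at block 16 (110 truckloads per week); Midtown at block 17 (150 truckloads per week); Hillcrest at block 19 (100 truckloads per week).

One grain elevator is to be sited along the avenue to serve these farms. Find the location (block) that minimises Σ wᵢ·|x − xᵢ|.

For a sum of weighted absolute distances on a line, the optimum is the weighted median (not the mean). Total weight W = 737; half-weight = 368.5.
Sort by position and accumulate weight:
  block 7 (Northgate, w=7) → cum 7
  block 11 (Southcross, w=300) → cum 307
  block 13 (Eastvale, w=70) → cum 377  ≥ 368.5 → median here
  block 16 (Westmoor, w=110) → cum 487
  block 17 (Midtown, w=150) → cum 637
  block 19 (Hillcrest, w=100) → cum 737
Optimal location: block 13.

x = 13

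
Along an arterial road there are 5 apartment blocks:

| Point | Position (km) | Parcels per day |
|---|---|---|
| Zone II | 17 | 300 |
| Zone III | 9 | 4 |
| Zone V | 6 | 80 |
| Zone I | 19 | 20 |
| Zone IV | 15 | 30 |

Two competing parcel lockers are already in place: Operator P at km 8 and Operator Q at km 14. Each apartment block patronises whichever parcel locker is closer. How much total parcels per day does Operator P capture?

84

The indifferent point is the midpoint (8+14)/2 = 11; apartment blocks left of it (closer to Operator P at 8) go to Operator P, those right go to Operator Q.
  Zone V at 6 (w=80) → Operator P
  Zone III at 9 (w=4) → Operator P
  Zone IV at 15 (w=30) → Operator Q
  Zone II at 17 (w=300) → Operator Q
  Zone I at 19 (w=20) → Operator Q
Operator P captures 84; Operator Q captures 350.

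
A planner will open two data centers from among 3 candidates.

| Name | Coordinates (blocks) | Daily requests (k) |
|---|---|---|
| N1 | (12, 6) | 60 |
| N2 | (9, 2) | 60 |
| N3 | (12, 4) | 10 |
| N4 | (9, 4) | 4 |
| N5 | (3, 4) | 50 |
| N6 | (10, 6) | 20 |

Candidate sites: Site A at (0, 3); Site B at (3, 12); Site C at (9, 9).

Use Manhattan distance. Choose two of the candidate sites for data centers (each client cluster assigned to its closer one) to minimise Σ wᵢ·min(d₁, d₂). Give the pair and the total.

{Site A, Site C}, total 1160

Evaluate every pair (each demand assigned to the nearer of the two):
  {Site A, Site C}: total = 1160
  {Site B, Site C}: total = 1360
  {Site A, Site B}: total = 2130
Best pair: {Site A, Site C} with total 1160.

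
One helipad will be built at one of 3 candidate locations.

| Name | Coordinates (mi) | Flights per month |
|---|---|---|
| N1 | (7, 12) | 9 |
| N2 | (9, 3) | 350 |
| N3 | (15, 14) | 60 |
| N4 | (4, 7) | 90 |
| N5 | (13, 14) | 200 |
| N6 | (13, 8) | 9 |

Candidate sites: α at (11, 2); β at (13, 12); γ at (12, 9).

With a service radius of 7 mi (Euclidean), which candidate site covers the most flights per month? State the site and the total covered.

Coverage radius r = 7 mi; a point is covered iff (Δx)²+(Δy)² ≤ 7² = 49.
  α (11, 2): covers {N2, N6} → 359
  β (13, 12): covers {N1, N3, N5, N6} → 278
  γ (12, 9): covers {N1, N2, N3, N5, N6} → 628
Maximum coverage at γ: 628 flights per month.

γ, covering 628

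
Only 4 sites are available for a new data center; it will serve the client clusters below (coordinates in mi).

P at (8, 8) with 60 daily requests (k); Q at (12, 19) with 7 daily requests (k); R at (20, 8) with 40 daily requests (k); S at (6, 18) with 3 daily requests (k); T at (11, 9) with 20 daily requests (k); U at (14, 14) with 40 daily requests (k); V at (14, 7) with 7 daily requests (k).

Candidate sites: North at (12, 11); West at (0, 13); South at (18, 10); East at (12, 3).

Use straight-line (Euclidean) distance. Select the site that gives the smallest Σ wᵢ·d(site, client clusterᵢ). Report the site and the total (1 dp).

Total weighted distance at each candidate:
  North (12, 11): total = 945.7
  West (0, 13): total = 2410.1
  South (18, 10): total = 1246.7
  East (12, 3): total = 1522.2
Minimum is at North with total 945.7 mi.

North, total 945.7 mi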